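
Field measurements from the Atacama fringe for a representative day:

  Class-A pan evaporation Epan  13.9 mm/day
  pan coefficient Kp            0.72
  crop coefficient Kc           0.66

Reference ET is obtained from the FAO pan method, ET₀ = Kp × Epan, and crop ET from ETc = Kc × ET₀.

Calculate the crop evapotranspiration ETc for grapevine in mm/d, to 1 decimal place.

ET₀ = 0.72 × 13.9 = 10.0080 mm/d
ETc = Kc × ET₀ = 0.66 × 10.0080 = 6.6053 mm/d

6.6 mm/d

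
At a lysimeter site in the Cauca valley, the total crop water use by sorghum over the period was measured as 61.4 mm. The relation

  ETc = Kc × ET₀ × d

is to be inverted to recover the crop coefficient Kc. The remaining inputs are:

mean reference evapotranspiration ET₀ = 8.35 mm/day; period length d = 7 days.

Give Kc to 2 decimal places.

ETc = Kc × ET₀ × d  ⇒  Kc = ETc / (ET₀ × d)
Kc = 61.4 / (8.35 × 7) = 61.4 / 58.45 = 1.0505

1.05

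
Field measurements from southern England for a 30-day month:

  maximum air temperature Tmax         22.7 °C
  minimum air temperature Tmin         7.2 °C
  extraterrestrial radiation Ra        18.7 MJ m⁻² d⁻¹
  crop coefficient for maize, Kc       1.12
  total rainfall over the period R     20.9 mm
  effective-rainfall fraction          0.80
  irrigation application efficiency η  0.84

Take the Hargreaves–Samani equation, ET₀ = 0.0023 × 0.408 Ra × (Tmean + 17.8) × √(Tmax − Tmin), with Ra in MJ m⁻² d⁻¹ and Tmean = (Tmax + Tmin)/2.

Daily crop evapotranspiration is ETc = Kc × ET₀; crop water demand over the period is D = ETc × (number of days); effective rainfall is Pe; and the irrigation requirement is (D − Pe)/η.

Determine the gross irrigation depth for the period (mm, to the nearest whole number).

71 mm

Tmean = (22.7 + 7.2)/2 = 14.95 °C
0.408 Ra = 0.408 × 18.7 = 7.6296 mm/d equivalent
ET₀ = 0.0023 × 7.6296 × (14.95 + 17.8) × √15.5 = 0.0023 × 7.6296 × 32.75 × 3.9370 = 2.2626 mm/d
ETc = Kc × ET₀ = 1.12 × 2.2626 = 2.5341 mm/d
Crop demand D = ETc × 30 d = 2.5341 × 30 = 76.023 mm
Pe = 0.80 × 20.9 = 16.720 mm
D − Pe = 76.023 − 16.720 = 59.303 mm
Gross irrigation = 59.303 / 0.84 = 70.599 mm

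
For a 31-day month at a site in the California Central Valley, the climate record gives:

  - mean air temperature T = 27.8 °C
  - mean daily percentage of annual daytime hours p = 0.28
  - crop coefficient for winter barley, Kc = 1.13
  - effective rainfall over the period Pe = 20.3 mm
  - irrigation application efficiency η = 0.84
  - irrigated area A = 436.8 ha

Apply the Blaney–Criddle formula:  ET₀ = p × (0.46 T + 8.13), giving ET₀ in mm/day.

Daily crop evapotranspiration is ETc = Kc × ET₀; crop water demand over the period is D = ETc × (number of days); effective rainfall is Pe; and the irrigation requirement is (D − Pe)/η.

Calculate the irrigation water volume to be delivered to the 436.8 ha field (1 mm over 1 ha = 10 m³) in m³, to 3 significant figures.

ET₀ = 0.28 × (0.46 × 27.8 + 8.13) = 0.28 × 20.918 = 5.8570 mm/d
ETc = Kc × ET₀ = 1.13 × 5.8570 = 6.6184 mm/d
Crop demand D = ETc × 31 d = 6.6184 × 31 = 205.170 mm
D − Pe = 205.170 − 20.3 = 184.870 mm
Gross irrigation = 184.870 / 0.84 = 220.083 mm
Volume = 220.083 mm × 436.8 ha × 10 = 961322.5 m³

961000 m³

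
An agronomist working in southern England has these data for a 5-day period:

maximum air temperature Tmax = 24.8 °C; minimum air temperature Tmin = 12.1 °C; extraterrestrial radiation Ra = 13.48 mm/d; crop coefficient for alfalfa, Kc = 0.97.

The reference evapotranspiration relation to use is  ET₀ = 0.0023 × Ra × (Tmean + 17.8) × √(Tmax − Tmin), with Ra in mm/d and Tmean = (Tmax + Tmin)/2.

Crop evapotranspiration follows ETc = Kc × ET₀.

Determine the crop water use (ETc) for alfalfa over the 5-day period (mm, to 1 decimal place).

Tmean = (24.8 + 12.1)/2 = 18.45 °C
ET₀ = 0.0023 × 13.48 × (18.45 + 17.8) × √12.7 = 0.0023 × 13.48 × 36.25 × 3.5637 = 4.0052 mm/d
ETc = Kc × ET₀ = 0.97 × 4.0052 = 3.8850 mm/d
Over 5 days: 3.8850 × 5 = 19.425 mm

19.4 mm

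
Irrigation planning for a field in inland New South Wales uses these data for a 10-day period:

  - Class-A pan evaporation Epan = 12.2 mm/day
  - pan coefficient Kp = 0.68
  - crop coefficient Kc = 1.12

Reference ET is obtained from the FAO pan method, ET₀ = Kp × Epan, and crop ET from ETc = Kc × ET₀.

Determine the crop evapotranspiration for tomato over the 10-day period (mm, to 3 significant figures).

92.9 mm

ET₀ = 0.68 × 12.2 = 8.2960 mm/d
ETc = Kc × ET₀ = 1.12 × 8.2960 = 9.2915 mm/d
Over 10 days: 9.2915 × 10 = 92.915 mm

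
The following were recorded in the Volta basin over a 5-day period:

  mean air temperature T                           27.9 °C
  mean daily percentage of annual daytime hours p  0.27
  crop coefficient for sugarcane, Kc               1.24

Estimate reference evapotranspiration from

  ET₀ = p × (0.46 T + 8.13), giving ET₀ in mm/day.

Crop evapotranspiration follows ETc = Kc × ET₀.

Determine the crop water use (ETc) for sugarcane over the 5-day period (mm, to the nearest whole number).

35 mm

ET₀ = 0.27 × (0.46 × 27.9 + 8.13) = 0.27 × 20.964 = 5.6603 mm/d
ETc = Kc × ET₀ = 1.24 × 5.6603 = 7.0188 mm/d
Over 5 days: 7.0188 × 5 = 35.094 mm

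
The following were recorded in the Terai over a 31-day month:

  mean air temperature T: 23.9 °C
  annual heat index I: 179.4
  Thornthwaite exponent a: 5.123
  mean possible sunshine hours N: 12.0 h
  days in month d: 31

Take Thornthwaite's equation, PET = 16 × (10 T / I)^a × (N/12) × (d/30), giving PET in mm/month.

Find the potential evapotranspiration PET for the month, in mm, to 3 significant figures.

71.9 mm

10T/I = 10 × 23.9 / 179.4 = 1.3322
(10T/I)^a = 1.3322^5.123 = 4.3468
Uncorrected PET = 16 × 4.3468 = 69.549 mm
Correction = (N/12)(d/30) = (12.0/12)(31/30) = 1.0333
PET = 69.549 × 1.0333 = 71.865 mm/month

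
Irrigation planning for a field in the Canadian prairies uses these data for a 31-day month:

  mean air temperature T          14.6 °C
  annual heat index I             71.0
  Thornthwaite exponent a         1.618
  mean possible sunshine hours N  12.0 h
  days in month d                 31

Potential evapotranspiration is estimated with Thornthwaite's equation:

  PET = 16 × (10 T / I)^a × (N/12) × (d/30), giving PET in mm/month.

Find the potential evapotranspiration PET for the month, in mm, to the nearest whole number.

53 mm

10T/I = 10 × 14.6 / 71.0 = 2.0563
(10T/I)^a = 2.0563^1.618 = 3.2105
Uncorrected PET = 16 × 3.2105 = 51.368 mm
Correction = (N/12)(d/30) = (12.0/12)(31/30) = 1.0333
PET = 51.368 × 1.0333 = 53.079 mm/month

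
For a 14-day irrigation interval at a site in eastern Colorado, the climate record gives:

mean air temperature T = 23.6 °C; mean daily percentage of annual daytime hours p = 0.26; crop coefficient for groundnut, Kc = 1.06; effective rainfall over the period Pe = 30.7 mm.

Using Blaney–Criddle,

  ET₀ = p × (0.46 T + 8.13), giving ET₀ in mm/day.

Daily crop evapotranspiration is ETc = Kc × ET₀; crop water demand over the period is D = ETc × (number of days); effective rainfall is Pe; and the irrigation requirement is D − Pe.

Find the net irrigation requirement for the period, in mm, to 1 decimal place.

ET₀ = 0.26 × (0.46 × 23.6 + 8.13) = 0.26 × 18.986 = 4.9364 mm/d
ETc = Kc × ET₀ = 1.06 × 4.9364 = 5.2326 mm/d
Crop demand D = ETc × 14 d = 5.2326 × 14 = 73.256 mm
D − Pe = 73.256 − 30.7 = 42.556 mm

42.6 mm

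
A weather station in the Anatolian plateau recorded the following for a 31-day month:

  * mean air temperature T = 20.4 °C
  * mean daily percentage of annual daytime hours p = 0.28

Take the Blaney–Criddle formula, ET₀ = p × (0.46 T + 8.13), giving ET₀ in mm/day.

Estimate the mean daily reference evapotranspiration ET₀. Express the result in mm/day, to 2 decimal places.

4.90 mm/day

ET₀ = 0.28 × (0.46 × 20.4 + 8.13) = 0.28 × 17.514 = 4.9039 mm/d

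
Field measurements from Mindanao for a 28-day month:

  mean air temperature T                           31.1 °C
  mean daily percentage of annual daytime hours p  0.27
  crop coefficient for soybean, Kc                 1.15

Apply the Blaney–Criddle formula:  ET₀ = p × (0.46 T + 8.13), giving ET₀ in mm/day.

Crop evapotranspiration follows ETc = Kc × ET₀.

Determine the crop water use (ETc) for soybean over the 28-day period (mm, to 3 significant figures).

ET₀ = 0.27 × (0.46 × 31.1 + 8.13) = 0.27 × 22.436 = 6.0577 mm/d
ETc = Kc × ET₀ = 1.15 × 6.0577 = 6.9664 mm/d
Over 28 days: 6.9664 × 28 = 195.059 mm

195 mm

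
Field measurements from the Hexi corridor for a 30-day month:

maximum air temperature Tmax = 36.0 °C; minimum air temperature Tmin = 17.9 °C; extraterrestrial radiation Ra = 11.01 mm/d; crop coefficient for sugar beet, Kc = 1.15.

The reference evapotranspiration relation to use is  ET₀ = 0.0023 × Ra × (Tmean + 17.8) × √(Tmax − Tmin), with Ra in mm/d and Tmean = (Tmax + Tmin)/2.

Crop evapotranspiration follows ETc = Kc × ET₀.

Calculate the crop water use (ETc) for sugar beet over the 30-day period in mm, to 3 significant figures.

166 mm

Tmean = (36.0 + 17.9)/2 = 26.95 °C
ET₀ = 0.0023 × 11.01 × (26.95 + 17.8) × √18.1 = 0.0023 × 11.01 × 44.75 × 4.2544 = 4.8211 mm/d
ETc = Kc × ET₀ = 1.15 × 4.8211 = 5.5443 mm/d
Over 30 days: 5.5443 × 30 = 166.329 mm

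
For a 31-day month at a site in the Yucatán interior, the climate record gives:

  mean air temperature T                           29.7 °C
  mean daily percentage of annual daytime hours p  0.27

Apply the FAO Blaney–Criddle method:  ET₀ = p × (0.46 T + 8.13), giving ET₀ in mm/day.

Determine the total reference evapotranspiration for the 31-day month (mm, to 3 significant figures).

182 mm

ET₀ = 0.27 × (0.46 × 29.7 + 8.13) = 0.27 × 21.792 = 5.8838 mm/d
Monthly total = 5.8838 × 31 = 182.398 mm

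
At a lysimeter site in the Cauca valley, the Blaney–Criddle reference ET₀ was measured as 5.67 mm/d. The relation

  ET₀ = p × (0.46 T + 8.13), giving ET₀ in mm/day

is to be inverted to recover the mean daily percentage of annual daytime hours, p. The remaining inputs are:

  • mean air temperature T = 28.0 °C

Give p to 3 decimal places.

p = ET₀ / (0.46 T + 8.13) = 5.67 / (0.46 × 28.0 + 8.13) = 5.67 / 21.010 = 0.2699

0.270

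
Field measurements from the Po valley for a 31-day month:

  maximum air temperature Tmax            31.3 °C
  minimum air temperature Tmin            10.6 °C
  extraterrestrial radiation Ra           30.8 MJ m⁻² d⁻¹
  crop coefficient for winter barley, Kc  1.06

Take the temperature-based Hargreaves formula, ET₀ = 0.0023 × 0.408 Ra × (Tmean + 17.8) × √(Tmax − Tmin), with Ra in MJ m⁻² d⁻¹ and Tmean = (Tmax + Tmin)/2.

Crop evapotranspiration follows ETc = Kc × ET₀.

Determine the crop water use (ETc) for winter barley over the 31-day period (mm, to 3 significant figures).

Tmean = (31.3 + 10.6)/2 = 20.95 °C
0.408 Ra = 0.408 × 30.8 = 12.5664 mm/d equivalent
ET₀ = 0.0023 × 12.5664 × (20.95 + 17.8) × √20.7 = 0.0023 × 12.5664 × 38.75 × 4.5497 = 5.0956 mm/d
ETc = Kc × ET₀ = 1.06 × 5.0956 = 5.4013 mm/d
Over 31 days: 5.4013 × 31 = 167.440 mm

167 mm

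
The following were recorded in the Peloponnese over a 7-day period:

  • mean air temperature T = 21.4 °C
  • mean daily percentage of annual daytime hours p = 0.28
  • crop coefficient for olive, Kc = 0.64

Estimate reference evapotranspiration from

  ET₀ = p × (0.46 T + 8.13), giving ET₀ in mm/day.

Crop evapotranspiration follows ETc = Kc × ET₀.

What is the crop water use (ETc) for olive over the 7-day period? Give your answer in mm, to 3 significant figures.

ET₀ = 0.28 × (0.46 × 21.4 + 8.13) = 0.28 × 17.974 = 5.0327 mm/d
ETc = Kc × ET₀ = 0.64 × 5.0327 = 3.2209 mm/d
Over 7 days: 3.2209 × 7 = 22.546 mm

22.5 mm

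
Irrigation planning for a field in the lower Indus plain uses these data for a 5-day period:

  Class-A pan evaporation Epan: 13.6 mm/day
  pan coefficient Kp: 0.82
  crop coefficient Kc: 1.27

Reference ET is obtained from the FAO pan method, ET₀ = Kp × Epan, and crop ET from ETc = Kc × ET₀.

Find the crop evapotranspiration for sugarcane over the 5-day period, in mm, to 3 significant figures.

ET₀ = 0.82 × 13.6 = 11.1520 mm/d
ETc = Kc × ET₀ = 1.27 × 11.1520 = 14.1630 mm/d
Over 5 days: 14.1630 × 5 = 70.815 mm

70.8 mm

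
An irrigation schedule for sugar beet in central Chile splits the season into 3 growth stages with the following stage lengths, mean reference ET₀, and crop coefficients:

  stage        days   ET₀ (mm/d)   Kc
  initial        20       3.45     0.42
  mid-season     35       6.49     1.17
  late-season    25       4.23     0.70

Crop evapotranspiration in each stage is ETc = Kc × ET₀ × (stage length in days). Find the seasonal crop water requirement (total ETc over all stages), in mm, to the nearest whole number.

369 mm

initial: 0.42 × 3.45 × 20 = 28.98 mm
mid-season: 1.17 × 6.49 × 35 = 265.77 mm
late-season: 0.70 × 4.23 × 25 = 74.03 mm
Seasonal total = 368.78 mm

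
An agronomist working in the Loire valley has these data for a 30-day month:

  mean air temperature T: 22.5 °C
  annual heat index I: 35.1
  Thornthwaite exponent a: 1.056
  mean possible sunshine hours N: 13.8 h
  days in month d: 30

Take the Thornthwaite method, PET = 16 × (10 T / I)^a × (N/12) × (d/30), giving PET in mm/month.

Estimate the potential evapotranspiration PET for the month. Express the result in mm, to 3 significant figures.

10T/I = 10 × 22.5 / 35.1 = 6.4103
(10T/I)^a = 6.4103^1.056 = 7.1132
Uncorrected PET = 16 × 7.1132 = 113.811 mm
Correction = (N/12)(d/30) = (13.8/12)(30/30) = 1.1500
PET = 113.811 × 1.1500 = 130.883 mm/month

131 mm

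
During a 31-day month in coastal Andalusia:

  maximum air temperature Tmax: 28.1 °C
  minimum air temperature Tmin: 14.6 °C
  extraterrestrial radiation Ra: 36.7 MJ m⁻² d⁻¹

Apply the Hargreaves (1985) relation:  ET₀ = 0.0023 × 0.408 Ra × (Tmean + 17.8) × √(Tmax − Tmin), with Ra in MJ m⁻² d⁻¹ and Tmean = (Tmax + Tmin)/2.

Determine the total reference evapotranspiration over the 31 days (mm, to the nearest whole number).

Tmean = (28.1 + 14.6)/2 = 21.35 °C
0.408 Ra = 0.408 × 36.7 = 14.9736 mm/d equivalent
ET₀ = 0.0023 × 14.9736 × (21.35 + 17.8) × √13.5 = 0.0023 × 14.9736 × 39.15 × 3.6742 = 4.9539 mm/d
Over 31 days: 4.9539 × 31 = 153.571 mm

154 mm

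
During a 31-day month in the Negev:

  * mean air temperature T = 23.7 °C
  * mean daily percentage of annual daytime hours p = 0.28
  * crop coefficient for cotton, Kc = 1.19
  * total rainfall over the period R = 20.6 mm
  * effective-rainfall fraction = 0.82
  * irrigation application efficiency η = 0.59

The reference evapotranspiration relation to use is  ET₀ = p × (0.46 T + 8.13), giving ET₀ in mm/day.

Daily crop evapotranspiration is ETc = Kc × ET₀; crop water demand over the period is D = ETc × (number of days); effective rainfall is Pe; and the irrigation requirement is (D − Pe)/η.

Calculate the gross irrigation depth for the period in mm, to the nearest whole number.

305 mm

ET₀ = 0.28 × (0.46 × 23.7 + 8.13) = 0.28 × 19.032 = 5.3290 mm/d
ETc = Kc × ET₀ = 1.19 × 5.3290 = 6.3415 mm/d
Crop demand D = ETc × 31 d = 6.3415 × 31 = 196.587 mm
Pe = 0.82 × 20.6 = 16.892 mm
D − Pe = 196.587 − 16.892 = 179.695 mm
Gross irrigation = 179.695 / 0.59 = 304.568 mm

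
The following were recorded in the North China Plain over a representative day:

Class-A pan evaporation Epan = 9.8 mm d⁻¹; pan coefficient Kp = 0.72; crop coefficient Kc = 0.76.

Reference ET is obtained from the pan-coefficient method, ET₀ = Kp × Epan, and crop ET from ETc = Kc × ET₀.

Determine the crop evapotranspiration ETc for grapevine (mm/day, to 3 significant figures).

ET₀ = 0.72 × 9.8 = 7.0560 mm/d
ETc = Kc × ET₀ = 0.76 × 7.0560 = 5.3626 mm/d

5.36 mm/day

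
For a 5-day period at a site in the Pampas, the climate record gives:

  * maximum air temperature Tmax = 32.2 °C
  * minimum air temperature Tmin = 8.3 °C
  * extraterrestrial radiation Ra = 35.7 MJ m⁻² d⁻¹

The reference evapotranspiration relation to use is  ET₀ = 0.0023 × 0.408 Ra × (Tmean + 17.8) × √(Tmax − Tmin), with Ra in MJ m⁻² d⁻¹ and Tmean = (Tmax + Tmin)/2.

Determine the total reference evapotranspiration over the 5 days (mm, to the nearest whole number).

Tmean = (32.2 + 8.3)/2 = 20.25 °C
0.408 Ra = 0.408 × 35.7 = 14.5656 mm/d equivalent
ET₀ = 0.0023 × 14.5656 × (20.25 + 17.8) × √23.9 = 0.0023 × 14.5656 × 38.05 × 4.8888 = 6.2318 mm/d
Over 5 days: 6.2318 × 5 = 31.159 mm

31 mm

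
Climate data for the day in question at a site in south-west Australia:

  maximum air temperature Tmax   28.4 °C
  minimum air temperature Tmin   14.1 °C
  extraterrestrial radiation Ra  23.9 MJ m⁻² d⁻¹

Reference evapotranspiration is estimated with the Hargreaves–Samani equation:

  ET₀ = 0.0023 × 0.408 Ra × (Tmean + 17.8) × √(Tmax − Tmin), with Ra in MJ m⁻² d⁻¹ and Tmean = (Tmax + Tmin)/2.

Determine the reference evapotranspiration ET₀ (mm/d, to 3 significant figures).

Tmean = (28.4 + 14.1)/2 = 21.25 °C
0.408 Ra = 0.408 × 23.9 = 9.7512 mm/d equivalent
ET₀ = 0.0023 × 9.7512 × (21.25 + 17.8) × √14.3 = 0.0023 × 9.7512 × 39.05 × 3.7815 = 3.3119 mm/d

3.31 mm/d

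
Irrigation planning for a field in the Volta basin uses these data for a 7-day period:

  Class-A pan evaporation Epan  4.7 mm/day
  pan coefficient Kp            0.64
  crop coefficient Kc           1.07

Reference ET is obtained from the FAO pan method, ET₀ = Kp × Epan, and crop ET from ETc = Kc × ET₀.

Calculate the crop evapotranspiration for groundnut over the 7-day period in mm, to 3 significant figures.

22.5 mm

ET₀ = 0.64 × 4.7 = 3.0080 mm/d
ETc = Kc × ET₀ = 1.07 × 3.0080 = 3.2186 mm/d
Over 7 days: 3.2186 × 7 = 22.530 mm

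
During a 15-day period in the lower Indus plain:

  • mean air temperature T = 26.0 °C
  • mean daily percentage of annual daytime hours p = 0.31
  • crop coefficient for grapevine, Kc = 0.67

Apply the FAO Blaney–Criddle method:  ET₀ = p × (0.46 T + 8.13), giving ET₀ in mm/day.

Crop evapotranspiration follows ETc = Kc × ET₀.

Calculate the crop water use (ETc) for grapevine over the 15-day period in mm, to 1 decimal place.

62.6 mm

ET₀ = 0.31 × (0.46 × 26.0 + 8.13) = 0.31 × 20.090 = 6.2279 mm/d
ETc = Kc × ET₀ = 0.67 × 6.2279 = 4.1727 mm/d
Over 15 days: 4.1727 × 15 = 62.591 mm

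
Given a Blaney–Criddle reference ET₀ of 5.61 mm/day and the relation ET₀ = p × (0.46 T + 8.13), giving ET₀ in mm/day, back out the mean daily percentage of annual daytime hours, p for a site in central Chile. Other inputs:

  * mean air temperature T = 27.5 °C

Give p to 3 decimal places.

p = ET₀ / (0.46 T + 8.13) = 5.61 / (0.46 × 27.5 + 8.13) = 5.61 / 20.780 = 0.2700

0.270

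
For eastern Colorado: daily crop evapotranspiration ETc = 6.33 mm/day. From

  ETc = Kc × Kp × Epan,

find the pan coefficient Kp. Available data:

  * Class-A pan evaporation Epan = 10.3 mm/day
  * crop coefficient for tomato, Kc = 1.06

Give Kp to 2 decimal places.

0.58

ETc = Kc × Kp × Epan  ⇒  Kp = ETc / (Kc × Epan)
Kp = 6.33 / (1.06 × 10.3) = 6.33 / 10.918 = 0.5798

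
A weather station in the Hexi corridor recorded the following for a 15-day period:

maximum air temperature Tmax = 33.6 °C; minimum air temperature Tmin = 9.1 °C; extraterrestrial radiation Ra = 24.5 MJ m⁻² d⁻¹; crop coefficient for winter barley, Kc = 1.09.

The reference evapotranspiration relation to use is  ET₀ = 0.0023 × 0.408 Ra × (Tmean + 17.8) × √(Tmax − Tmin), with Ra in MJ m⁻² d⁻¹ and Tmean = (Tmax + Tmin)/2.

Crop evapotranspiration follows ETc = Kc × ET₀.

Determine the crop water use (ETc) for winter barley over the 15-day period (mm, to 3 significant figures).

72.8 mm

Tmean = (33.6 + 9.1)/2 = 21.35 °C
0.408 Ra = 0.408 × 24.5 = 9.9960 mm/d equivalent
ET₀ = 0.0023 × 9.9960 × (21.35 + 17.8) × √24.5 = 0.0023 × 9.9960 × 39.15 × 4.9497 = 4.4552 mm/d
ETc = Kc × ET₀ = 1.09 × 4.4552 = 4.8562 mm/d
Over 15 days: 4.8562 × 15 = 72.843 mm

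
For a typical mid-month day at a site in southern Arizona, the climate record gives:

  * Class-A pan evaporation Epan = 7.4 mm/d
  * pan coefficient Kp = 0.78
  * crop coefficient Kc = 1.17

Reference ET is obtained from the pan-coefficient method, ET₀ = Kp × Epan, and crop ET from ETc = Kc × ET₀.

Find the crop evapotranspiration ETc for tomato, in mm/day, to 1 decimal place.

ET₀ = 0.78 × 7.4 = 5.7720 mm/d
ETc = Kc × ET₀ = 1.17 × 5.7720 = 6.7532 mm/d

6.8 mm/day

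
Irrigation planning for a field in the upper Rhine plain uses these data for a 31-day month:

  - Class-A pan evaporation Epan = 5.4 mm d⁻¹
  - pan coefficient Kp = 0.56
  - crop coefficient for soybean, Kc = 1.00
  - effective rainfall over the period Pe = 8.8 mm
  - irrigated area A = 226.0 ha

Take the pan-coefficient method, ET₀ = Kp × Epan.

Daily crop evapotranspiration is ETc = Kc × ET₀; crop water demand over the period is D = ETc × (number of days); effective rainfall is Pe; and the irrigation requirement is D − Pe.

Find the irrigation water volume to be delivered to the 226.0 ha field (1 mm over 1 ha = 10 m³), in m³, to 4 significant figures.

ET₀ = 0.56 × 5.4 = 3.0240 mm/d
ETc = Kc × ET₀ = 1.00 × 3.0240 = 3.0240 mm/d
Crop demand D = ETc × 31 d = 3.0240 × 31 = 93.744 mm
D − Pe = 93.744 − 8.8 = 84.944 mm
Volume = 84.944 mm × 226.0 ha × 10 = 191973.4 m³

192000 m³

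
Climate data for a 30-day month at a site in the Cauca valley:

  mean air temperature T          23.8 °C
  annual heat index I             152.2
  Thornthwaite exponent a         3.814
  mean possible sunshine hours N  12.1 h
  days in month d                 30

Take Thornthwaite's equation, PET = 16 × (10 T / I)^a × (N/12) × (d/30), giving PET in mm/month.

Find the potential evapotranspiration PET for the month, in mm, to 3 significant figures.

10T/I = 10 × 23.8 / 152.2 = 1.5637
(10T/I)^a = 1.5637^3.814 = 5.5018
Uncorrected PET = 16 × 5.5018 = 88.029 mm
Correction = (N/12)(d/30) = (12.1/12)(30/30) = 1.0083
PET = 88.029 × 1.0083 = 88.760 mm/month

88.8 mm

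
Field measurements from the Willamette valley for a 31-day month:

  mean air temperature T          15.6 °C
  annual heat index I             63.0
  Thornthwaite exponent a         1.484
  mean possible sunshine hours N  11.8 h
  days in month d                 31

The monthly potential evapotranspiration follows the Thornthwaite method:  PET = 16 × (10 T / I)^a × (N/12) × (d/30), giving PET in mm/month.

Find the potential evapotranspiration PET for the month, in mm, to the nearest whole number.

62 mm

10T/I = 10 × 15.6 / 63.0 = 2.4762
(10T/I)^a = 2.4762^1.484 = 3.8404
Uncorrected PET = 16 × 3.8404 = 61.446 mm
Correction = (N/12)(d/30) = (11.8/12)(31/30) = 1.0161
PET = 61.446 × 1.0161 = 62.435 mm/month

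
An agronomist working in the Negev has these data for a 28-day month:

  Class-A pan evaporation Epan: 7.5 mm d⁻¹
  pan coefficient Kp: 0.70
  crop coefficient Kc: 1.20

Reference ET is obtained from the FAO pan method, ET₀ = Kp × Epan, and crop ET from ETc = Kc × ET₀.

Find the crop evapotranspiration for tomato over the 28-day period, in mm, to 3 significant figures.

ET₀ = 0.70 × 7.5 = 5.2500 mm/d
ETc = Kc × ET₀ = 1.20 × 5.2500 = 6.3000 mm/d
Over 28 days: 6.3000 × 28 = 176.400 mm

176 mm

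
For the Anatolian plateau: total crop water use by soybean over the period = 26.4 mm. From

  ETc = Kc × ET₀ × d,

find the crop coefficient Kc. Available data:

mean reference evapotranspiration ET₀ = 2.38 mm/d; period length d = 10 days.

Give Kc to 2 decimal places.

ETc = Kc × ET₀ × d  ⇒  Kc = ETc / (ET₀ × d)
Kc = 26.4 / (2.38 × 10) = 26.4 / 23.80 = 1.1092

1.11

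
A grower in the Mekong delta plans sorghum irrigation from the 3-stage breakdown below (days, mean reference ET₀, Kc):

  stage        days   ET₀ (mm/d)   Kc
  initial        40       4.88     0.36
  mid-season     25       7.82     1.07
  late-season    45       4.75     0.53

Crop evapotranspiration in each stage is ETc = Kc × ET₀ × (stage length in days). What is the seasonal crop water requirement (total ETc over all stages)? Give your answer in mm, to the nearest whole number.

initial: 0.36 × 4.88 × 40 = 70.27 mm
mid-season: 1.07 × 7.82 × 25 = 209.19 mm
late-season: 0.53 × 4.75 × 45 = 113.29 mm
Seasonal total = 392.75 mm

393 mm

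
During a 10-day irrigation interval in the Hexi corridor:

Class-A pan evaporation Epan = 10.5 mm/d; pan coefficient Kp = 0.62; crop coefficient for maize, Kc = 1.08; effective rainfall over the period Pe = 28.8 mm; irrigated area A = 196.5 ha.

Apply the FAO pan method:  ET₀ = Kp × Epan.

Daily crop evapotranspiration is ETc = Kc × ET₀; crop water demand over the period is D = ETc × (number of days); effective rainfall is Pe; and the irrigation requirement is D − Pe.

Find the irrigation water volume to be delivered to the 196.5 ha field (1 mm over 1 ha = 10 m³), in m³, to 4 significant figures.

ET₀ = 0.62 × 10.5 = 6.5100 mm/d
ETc = Kc × ET₀ = 1.08 × 6.5100 = 7.0308 mm/d
Crop demand D = ETc × 10 d = 7.0308 × 10 = 70.308 mm
D − Pe = 70.308 − 28.8 = 41.508 mm
Volume = 41.508 mm × 196.5 ha × 10 = 81563.2 m³

81560 m³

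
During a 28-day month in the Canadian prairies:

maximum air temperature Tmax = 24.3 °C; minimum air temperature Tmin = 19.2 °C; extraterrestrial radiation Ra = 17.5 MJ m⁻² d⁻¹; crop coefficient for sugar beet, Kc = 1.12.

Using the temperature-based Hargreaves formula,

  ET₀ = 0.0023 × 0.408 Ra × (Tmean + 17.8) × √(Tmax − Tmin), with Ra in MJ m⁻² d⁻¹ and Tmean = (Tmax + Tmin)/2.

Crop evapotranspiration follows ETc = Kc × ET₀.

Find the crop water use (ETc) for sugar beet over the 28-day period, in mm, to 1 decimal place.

Tmean = (24.3 + 19.2)/2 = 21.75 °C
0.408 Ra = 0.408 × 17.5 = 7.1400 mm/d equivalent
ET₀ = 0.0023 × 7.1400 × (21.75 + 17.8) × √5.1 = 0.0023 × 7.1400 × 39.55 × 2.2583 = 1.4667 mm/d
ETc = Kc × ET₀ = 1.12 × 1.4667 = 1.6427 mm/d
Over 28 days: 1.6427 × 28 = 45.996 mm

46.0 mm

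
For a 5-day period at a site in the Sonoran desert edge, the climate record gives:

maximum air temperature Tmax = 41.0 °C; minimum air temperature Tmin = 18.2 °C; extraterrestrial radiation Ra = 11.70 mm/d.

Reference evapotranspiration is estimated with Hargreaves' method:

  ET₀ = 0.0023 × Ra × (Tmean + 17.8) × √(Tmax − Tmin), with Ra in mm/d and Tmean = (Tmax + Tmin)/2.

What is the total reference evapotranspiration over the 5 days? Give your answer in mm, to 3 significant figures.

30.5 mm

Tmean = (41.0 + 18.2)/2 = 29.60 °C
ET₀ = 0.0023 × 11.70 × (29.60 + 17.8) × √22.8 = 0.0023 × 11.70 × 47.40 × 4.7749 = 6.0905 mm/d
Over 5 days: 6.0905 × 5 = 30.453 mm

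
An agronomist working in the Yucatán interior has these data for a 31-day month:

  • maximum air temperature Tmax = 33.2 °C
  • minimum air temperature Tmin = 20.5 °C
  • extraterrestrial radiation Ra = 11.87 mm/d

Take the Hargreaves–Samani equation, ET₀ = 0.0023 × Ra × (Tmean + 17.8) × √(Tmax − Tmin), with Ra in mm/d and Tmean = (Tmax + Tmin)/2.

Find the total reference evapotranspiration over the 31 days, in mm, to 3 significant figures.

Tmean = (33.2 + 20.5)/2 = 26.85 °C
ET₀ = 0.0023 × 11.87 × (26.85 + 17.8) × √12.7 = 0.0023 × 11.87 × 44.65 × 3.5637 = 4.3441 mm/d
Over 31 days: 4.3441 × 31 = 134.667 mm

135 mm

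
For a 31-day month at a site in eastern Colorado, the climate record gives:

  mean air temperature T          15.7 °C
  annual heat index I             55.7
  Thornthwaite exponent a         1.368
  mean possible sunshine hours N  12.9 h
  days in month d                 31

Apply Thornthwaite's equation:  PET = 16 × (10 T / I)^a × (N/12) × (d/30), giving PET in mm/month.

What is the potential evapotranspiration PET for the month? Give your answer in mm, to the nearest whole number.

73 mm

10T/I = 10 × 15.7 / 55.7 = 2.8187
(10T/I)^a = 2.8187^1.368 = 4.1273
Uncorrected PET = 16 × 4.1273 = 66.037 mm
Correction = (N/12)(d/30) = (12.9/12)(31/30) = 1.1108
PET = 66.037 × 1.1108 = 73.354 mm/month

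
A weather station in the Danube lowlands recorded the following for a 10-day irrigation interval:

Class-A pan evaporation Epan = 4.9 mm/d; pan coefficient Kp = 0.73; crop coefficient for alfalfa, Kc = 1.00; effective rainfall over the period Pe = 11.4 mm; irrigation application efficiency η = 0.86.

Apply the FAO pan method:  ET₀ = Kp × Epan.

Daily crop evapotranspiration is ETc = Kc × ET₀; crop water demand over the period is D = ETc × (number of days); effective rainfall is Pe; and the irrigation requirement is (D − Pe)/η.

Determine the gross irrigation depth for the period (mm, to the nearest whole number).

ET₀ = 0.73 × 4.9 = 3.5770 mm/d
ETc = Kc × ET₀ = 1.00 × 3.5770 = 3.5770 mm/d
Crop demand D = ETc × 10 d = 3.5770 × 10 = 35.770 mm
D − Pe = 35.770 − 11.4 = 24.370 mm
Gross irrigation = 24.370 / 0.86 = 28.337 mm

28 mm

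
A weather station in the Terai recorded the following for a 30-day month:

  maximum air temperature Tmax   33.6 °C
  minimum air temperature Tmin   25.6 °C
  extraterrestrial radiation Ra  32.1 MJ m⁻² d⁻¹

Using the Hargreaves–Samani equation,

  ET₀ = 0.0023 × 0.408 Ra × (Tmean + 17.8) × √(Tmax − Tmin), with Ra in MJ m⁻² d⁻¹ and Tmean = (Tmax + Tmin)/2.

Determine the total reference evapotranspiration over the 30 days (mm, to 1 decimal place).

Tmean = (33.6 + 25.6)/2 = 29.60 °C
0.408 Ra = 0.408 × 32.1 = 13.0968 mm/d equivalent
ET₀ = 0.0023 × 13.0968 × (29.60 + 17.8) × √8.0 = 0.0023 × 13.0968 × 47.40 × 2.8284 = 4.0384 mm/d
Over 30 days: 4.0384 × 30 = 121.152 mm

121.2 mm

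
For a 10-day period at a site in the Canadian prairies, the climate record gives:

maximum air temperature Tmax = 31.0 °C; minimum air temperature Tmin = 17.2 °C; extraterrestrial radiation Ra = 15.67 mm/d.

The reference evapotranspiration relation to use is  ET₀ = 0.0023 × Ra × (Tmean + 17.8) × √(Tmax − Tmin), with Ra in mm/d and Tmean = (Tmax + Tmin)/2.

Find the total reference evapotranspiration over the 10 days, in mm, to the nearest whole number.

56 mm

Tmean = (31.0 + 17.2)/2 = 24.10 °C
ET₀ = 0.0023 × 15.67 × (24.10 + 17.8) × √13.8 = 0.0023 × 15.67 × 41.90 × 3.7148 = 5.6098 mm/d
Over 10 days: 5.6098 × 10 = 56.098 mm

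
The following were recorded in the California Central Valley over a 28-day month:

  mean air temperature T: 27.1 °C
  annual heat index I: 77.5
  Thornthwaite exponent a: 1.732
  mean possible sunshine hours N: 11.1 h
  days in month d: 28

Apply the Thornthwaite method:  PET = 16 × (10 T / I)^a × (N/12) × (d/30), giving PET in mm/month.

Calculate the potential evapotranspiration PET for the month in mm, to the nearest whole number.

121 mm

10T/I = 10 × 27.1 / 77.5 = 3.4968
(10T/I)^a = 3.4968^1.732 = 8.7425
Uncorrected PET = 16 × 8.7425 = 139.880 mm
Correction = (N/12)(d/30) = (11.1/12)(28/30) = 0.8633
PET = 139.880 × 0.8633 = 120.758 mm/month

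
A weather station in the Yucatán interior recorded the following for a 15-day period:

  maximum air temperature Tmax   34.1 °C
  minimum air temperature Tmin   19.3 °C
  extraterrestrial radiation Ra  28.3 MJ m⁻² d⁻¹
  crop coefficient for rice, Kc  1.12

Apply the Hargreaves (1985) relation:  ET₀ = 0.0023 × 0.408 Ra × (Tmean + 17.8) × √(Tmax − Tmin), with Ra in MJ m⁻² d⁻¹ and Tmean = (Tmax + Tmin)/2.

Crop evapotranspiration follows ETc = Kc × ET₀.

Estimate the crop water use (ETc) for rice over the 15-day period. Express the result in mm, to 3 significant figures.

76.4 mm

Tmean = (34.1 + 19.3)/2 = 26.70 °C
0.408 Ra = 0.408 × 28.3 = 11.5464 mm/d equivalent
ET₀ = 0.0023 × 11.5464 × (26.70 + 17.8) × √14.8 = 0.0023 × 11.5464 × 44.50 × 3.8471 = 4.5464 mm/d
ETc = Kc × ET₀ = 1.12 × 4.5464 = 5.0920 mm/d
Over 15 days: 5.0920 × 15 = 76.380 mm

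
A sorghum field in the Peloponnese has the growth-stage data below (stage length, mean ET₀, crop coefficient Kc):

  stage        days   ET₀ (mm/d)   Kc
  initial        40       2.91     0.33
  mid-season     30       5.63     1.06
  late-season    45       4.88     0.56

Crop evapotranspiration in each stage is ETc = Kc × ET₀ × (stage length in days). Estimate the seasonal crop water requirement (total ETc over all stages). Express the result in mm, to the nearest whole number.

initial: 0.33 × 2.91 × 40 = 38.41 mm
mid-season: 1.06 × 5.63 × 30 = 179.03 mm
late-season: 0.56 × 4.88 × 45 = 122.98 mm
Seasonal total = 340.42 mm

340 mm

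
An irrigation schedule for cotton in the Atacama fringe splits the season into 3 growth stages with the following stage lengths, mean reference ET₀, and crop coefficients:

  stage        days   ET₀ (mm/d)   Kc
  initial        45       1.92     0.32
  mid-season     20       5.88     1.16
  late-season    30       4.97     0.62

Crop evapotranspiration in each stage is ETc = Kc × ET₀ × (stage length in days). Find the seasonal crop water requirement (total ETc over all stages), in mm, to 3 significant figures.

257 mm

initial: 0.32 × 1.92 × 45 = 27.65 mm
mid-season: 1.16 × 5.88 × 20 = 136.42 mm
late-season: 0.62 × 4.97 × 30 = 92.44 mm
Seasonal total = 256.51 mm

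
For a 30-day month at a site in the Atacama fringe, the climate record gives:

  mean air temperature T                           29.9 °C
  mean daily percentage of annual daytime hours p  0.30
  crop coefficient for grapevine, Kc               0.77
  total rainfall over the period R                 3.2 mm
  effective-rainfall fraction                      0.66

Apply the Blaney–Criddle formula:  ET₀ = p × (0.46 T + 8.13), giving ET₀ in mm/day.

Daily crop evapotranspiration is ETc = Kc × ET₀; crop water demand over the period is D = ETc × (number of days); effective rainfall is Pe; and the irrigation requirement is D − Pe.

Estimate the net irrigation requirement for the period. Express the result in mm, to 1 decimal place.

ET₀ = 0.30 × (0.46 × 29.9 + 8.13) = 0.30 × 21.884 = 6.5652 mm/d
ETc = Kc × ET₀ = 0.77 × 6.5652 = 5.0552 mm/d
Crop demand D = ETc × 30 d = 5.0552 × 30 = 151.656 mm
Pe = 0.66 × 3.2 = 2.112 mm
D − Pe = 151.656 − 2.112 = 149.544 mm

149.5 mm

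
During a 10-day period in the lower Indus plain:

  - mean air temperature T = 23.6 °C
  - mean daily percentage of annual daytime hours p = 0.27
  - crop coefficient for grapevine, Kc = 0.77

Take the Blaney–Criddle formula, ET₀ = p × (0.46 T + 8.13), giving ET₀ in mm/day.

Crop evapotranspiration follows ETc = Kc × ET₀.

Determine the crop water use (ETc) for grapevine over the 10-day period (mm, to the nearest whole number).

39 mm

ET₀ = 0.27 × (0.46 × 23.6 + 8.13) = 0.27 × 18.986 = 5.1262 mm/d
ETc = Kc × ET₀ = 0.77 × 5.1262 = 3.9472 mm/d
Over 10 days: 3.9472 × 10 = 39.472 mm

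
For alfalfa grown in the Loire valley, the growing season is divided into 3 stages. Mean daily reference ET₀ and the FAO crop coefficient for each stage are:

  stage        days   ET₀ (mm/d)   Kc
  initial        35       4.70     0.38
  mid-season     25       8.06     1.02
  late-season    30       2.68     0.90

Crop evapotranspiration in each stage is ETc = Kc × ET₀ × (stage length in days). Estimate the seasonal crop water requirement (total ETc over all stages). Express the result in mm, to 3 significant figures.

340 mm

initial: 0.38 × 4.70 × 35 = 62.51 mm
mid-season: 1.02 × 8.06 × 25 = 205.53 mm
late-season: 0.90 × 2.68 × 30 = 72.36 mm
Seasonal total = 340.40 mm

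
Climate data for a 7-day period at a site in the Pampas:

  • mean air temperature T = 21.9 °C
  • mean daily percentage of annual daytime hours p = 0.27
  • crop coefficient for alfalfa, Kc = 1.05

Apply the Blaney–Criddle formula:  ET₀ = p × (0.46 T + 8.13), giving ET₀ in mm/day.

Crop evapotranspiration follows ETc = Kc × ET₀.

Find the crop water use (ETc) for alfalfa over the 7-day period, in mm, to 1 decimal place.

ET₀ = 0.27 × (0.46 × 21.9 + 8.13) = 0.27 × 18.204 = 4.9151 mm/d
ETc = Kc × ET₀ = 1.05 × 4.9151 = 5.1609 mm/d
Over 7 days: 5.1609 × 7 = 36.126 mm

36.1 mm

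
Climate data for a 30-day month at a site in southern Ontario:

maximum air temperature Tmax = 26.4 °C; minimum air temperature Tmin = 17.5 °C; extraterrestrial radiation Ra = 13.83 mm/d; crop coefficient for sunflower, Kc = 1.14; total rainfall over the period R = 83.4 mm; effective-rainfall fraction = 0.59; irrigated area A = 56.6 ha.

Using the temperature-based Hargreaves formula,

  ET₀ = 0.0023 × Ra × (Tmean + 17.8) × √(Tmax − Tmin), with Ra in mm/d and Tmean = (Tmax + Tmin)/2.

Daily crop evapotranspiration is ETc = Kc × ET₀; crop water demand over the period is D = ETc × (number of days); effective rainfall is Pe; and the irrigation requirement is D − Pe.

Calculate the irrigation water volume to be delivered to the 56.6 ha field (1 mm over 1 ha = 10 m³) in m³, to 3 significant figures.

Tmean = (26.4 + 17.5)/2 = 21.95 °C
ET₀ = 0.0023 × 13.83 × (21.95 + 17.8) × √8.9 = 0.0023 × 13.83 × 39.75 × 2.9833 = 3.7721 mm/d
ETc = Kc × ET₀ = 1.14 × 3.7721 = 4.3002 mm/d
Crop demand D = ETc × 30 d = 4.3002 × 30 = 129.006 mm
Pe = 0.59 × 83.4 = 49.206 mm
D − Pe = 129.006 − 49.206 = 79.800 mm
Volume = 79.800 mm × 56.6 ha × 10 = 45166.8 m³

45200 m³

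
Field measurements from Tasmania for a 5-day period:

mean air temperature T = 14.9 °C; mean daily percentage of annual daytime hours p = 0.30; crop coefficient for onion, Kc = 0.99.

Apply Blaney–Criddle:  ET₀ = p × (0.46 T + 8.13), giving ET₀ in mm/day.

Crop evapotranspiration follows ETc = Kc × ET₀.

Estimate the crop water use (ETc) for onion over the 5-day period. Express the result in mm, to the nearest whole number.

22 mm

ET₀ = 0.30 × (0.46 × 14.9 + 8.13) = 0.30 × 14.984 = 4.4952 mm/d
ETc = Kc × ET₀ = 0.99 × 4.4952 = 4.4502 mm/d
Over 5 days: 4.4502 × 5 = 22.251 mm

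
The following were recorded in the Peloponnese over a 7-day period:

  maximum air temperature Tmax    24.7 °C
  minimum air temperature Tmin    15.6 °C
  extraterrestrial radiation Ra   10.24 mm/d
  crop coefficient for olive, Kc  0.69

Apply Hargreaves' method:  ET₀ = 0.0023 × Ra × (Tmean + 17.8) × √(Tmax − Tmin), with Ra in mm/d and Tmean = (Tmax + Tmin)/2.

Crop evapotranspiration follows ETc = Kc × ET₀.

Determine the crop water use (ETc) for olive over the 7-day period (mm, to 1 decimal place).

13.0 mm

Tmean = (24.7 + 15.6)/2 = 20.15 °C
ET₀ = 0.0023 × 10.24 × (20.15 + 17.8) × √9.1 = 0.0023 × 10.24 × 37.95 × 3.0166 = 2.6962 mm/d
ETc = Kc × ET₀ = 0.69 × 2.6962 = 1.8604 mm/d
Over 7 days: 1.8604 × 7 = 13.023 mm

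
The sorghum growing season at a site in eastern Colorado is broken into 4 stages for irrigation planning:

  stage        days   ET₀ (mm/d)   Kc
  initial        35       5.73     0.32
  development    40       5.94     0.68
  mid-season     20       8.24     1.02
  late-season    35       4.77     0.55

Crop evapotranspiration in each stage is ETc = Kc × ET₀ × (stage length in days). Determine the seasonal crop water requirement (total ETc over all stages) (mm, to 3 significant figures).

486 mm

initial: 0.32 × 5.73 × 35 = 64.18 mm
development: 0.68 × 5.94 × 40 = 161.57 mm
mid-season: 1.02 × 8.24 × 20 = 168.10 mm
late-season: 0.55 × 4.77 × 35 = 91.82 mm
Seasonal total = 485.67 mm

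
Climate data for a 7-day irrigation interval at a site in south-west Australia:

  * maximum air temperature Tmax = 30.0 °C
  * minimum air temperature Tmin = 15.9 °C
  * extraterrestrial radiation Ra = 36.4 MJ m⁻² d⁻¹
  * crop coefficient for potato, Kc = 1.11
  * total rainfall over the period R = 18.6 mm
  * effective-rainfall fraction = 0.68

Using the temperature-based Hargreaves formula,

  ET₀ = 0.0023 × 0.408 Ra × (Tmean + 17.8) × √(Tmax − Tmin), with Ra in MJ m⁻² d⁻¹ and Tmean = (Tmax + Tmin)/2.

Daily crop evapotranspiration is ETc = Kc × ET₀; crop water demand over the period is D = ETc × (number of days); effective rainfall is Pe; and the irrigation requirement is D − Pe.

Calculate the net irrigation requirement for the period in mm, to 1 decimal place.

Tmean = (30.0 + 15.9)/2 = 22.95 °C
0.408 Ra = 0.408 × 36.4 = 14.8512 mm/d equivalent
ET₀ = 0.0023 × 14.8512 × (22.95 + 17.8) × √14.1 = 0.0023 × 14.8512 × 40.75 × 3.7550 = 5.2267 mm/d
ETc = Kc × ET₀ = 1.11 × 5.2267 = 5.8016 mm/d
Crop demand D = ETc × 7 d = 5.8016 × 7 = 40.611 mm
Pe = 0.68 × 18.6 = 12.648 mm
D − Pe = 40.611 − 12.648 = 27.963 mm

28.0 mm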